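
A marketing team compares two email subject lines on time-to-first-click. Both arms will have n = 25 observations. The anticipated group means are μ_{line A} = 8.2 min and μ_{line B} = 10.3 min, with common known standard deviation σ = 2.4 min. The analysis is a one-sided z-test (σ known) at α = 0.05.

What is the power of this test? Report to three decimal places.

Power ≈ 0.926

Standardized effect: d = |μ_{line A} − μ_{line B}| / σ = |8.2 − 10.3| / 2.4 = 0.8750
Noncentrality parameter: δ = d·√(n/2) = 0.8750 × √(25/2) = 3.0936
Critical value for a one-sided test at α = 0.05: z_α = 1.645.
Power = P(Z > 1.645 − δ) = Φ(1.449) = 0.9263.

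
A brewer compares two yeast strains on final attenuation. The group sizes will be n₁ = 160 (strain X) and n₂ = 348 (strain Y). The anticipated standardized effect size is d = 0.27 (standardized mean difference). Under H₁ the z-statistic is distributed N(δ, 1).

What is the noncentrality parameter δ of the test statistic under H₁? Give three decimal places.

The noncentrality parameter scales effect size by the design's sample-size factor: δ = d / √(1/n₁ + 1/n₂) = 0.27 / √(1/160 + 1/348) = 2.8267

δ ≈ 2.827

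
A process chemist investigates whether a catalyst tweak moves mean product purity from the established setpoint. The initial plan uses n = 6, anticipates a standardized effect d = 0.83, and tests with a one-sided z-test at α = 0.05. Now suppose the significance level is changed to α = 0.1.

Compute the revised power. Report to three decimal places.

δ = d·√n = 0.83 × √6 = 2.0331 (unchanged). New critical value: z_{0.1} = 1.282.
Revised power = P(Z > 1.282 − δ) = Φ(0.752) = 0.7738.

Power ≈ 0.774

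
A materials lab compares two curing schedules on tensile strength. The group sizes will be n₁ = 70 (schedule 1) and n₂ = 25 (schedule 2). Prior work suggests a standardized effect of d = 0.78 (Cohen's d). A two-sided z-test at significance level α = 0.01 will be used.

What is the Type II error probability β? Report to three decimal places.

β ≈ 0.220

Noncentrality parameter: δ = d / √(1/n₁ + 1/n₂) = 0.78 / √(1/70 + 1/25) = 3.3477
Two-sided α = 0.01 → critical value z_{0.005} = 2.576.
Power = Φ(δ − 2.576) + Φ(−δ − 2.576) = Φ(0.772) + Φ(-5.924) = 0.7799 + 0.0000 = 0.7799.
Type II error: β = 1 − power = 1 − 0.7799 = 0.2201.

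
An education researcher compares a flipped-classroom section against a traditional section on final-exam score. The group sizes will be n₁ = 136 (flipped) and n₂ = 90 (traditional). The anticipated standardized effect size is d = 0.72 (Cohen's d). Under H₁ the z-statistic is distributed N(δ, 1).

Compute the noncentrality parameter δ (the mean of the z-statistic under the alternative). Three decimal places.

δ ≈ 5.299

δ = d / √(1/n₁ + 1/n₂) = 0.72 / √(1/136 + 1/90) = 5.2987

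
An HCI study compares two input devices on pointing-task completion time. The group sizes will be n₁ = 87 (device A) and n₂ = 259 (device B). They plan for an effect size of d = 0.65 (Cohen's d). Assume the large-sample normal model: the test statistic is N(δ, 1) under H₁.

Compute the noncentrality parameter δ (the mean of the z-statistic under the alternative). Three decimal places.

The noncentrality parameter scales effect size by the design's sample-size factor: δ = d / √(1/n₁ + 1/n₂) = 0.65 / √(1/87 + 1/259) = 5.2455

δ ≈ 5.245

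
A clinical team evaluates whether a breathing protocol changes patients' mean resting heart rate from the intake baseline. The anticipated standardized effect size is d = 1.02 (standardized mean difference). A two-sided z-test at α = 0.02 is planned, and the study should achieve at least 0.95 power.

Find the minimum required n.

n = 16

Set Φ(δ − 2.326) = 0.95; then δ − 2.326 = Φ⁻¹(0.95) = 1.645, giving δ = 3.971.
(For δ > 0 the lower-tail rejection region contributes negligibly to power, so the one-term inversion is standard.)
δ = d·√n ⇒ n = (δ/d)² = (3.971 / 1.02)² = 15.16.
Round up to the next whole unit.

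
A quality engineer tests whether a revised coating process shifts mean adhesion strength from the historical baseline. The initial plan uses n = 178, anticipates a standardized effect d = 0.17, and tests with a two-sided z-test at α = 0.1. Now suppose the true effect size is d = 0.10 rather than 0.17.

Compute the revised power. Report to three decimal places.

Power ≈ 0.379

With d = 0.10: δ = d·√n = 0.10 × √178 = 1.3342. Critical value z_{0.05} = 1.645.
Revised power = Φ(δ − 1.645) + Φ(−δ − 1.645) = Φ(-0.311) + Φ(-2.979) = 0.3780 + 0.0014 = 0.3795.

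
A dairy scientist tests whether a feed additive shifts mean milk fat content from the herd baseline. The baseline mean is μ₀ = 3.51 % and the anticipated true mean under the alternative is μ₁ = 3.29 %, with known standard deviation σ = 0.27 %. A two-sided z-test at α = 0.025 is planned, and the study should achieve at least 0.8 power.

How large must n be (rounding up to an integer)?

n = 15

Standardized effect: d = |μ₁ − μ₀| / σ = |3.29 − 3.51| / 0.27 = 0.8148
For power 0.8 need Φ(δ − z_{0.0125}) = 0.8, so δ = z_{0.0125} + z_{0.20} = 2.241 + 0.842 = 3.083.
(The Φ(−δ − z_{α/2}) term is vanishingly small for δ > 0 and is dropped in the standard sample-size formula.)
δ = d·√n ⇒ n = (δ/d)² = (3.083 / 0.8148)² = 14.32.
Round up to the next whole unit.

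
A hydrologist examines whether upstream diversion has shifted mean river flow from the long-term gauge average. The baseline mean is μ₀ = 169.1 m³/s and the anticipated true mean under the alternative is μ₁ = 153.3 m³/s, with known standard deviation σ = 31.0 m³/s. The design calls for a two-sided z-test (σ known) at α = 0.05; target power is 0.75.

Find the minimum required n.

Standardized effect: d = |μ₁ − μ₀| / σ = |153.3 − 169.1| / 31.0 = 0.5097
Set Φ(δ − 1.960) = 0.75; then δ − 1.960 = Φ⁻¹(0.75) = 0.674, giving δ = 2.634.
(Ignoring the negligible lower-tail rejection probability gives the usual closed-form inversion.)
δ = d·√n ⇒ n = (δ/d)² = (2.634 / 0.5097)² = 26.72.
Rounding up, n = 27.

n = 27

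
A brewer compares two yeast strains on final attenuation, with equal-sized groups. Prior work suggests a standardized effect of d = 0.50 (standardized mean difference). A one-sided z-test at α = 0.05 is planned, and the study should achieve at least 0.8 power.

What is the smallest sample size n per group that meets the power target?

n = 50 per group

Set Φ(δ − 1.645) = 0.8; then δ − 1.645 = Φ⁻¹(0.8) = 0.842, giving δ = 2.486.
δ = d·√(n/2) ⇒ n = 2(δ/d)² = 2 × (2.486 / 0.50)² = 49.46.
Rounding up, n = 50 per group.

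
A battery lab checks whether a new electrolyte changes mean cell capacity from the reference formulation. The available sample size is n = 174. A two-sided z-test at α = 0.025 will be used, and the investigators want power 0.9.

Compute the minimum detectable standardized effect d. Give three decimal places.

Need Φ(δ − 2.241) = 0.9, so δ = 2.241 + 1.282 = 3.523.
(Lower-tail contribution to power is negligible for δ > 0.)
δ = d·√n ⇒ d = δ/√n = 3.523/√174 = 0.2671.

d ≈ 0.267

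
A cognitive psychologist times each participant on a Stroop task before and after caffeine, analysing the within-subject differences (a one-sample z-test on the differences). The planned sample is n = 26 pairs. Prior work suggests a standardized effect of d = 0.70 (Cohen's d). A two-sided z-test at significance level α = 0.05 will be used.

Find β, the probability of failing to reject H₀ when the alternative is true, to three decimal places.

Noncentrality parameter: δ = d·√n = 0.70 × √26 = 3.5693
Critical value for a two-sided test at α = 0.05: z_{α/2} = 1.960.
Power = Φ(δ − 1.960) + Φ(−δ − 1.960) = Φ(1.609) + Φ(-5.529) = 0.9462 + 0.0000 = 0.9462.
Type II error: β = 1 − power = 1 − 0.9462 = 0.0538.

β ≈ 0.054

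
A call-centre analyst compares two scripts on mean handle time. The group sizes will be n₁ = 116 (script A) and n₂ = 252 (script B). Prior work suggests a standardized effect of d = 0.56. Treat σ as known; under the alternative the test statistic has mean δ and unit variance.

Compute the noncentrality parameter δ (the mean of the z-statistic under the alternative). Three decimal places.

δ = d / √(1/n₁ + 1/n₂) = 0.56 / √(1/116 + 1/252) = 4.9911

δ ≈ 4.991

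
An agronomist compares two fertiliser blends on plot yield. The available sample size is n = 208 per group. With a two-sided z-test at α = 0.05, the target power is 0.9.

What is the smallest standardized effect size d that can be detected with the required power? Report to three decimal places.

d ≈ 0.318

Required noncentrality: δ = z_{0.025} + z_{0.10} = 1.960 + 1.282 = 3.242.
(Lower-tail contribution to power is negligible for δ > 0.)
δ = d·√(n/2) ⇒ d = δ/√(n/2) = 3.242/√(208/2) = 0.3179.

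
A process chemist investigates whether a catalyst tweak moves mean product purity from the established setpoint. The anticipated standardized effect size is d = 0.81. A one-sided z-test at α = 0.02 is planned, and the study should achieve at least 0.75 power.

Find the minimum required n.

n = 12

For power 0.75 need Φ(δ − z_{0.02}) = 0.75, so δ = z_{0.02} + z_{0.25} = 2.054 + 0.674 = 2.728.
δ = d·√n ⇒ n = (δ/d)² = (2.728 / 0.81)² = 11.34.
Round up to the next whole unit.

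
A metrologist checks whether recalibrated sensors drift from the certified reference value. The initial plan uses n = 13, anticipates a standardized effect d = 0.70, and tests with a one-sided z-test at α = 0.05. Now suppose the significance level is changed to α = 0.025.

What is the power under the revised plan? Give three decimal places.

Power ≈ 0.714

δ = d·√n = 0.70 × √13 = 2.5239 (unchanged). New critical value: z_{0.025} = 1.960.
Revised power = Φ(δ − 1.960) = Φ(0.564) = 0.7136.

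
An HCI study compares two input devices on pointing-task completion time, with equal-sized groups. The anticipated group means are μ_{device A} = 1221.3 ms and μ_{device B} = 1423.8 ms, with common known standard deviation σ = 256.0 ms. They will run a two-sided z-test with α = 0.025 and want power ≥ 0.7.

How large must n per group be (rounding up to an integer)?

Standardized effect: d = |μ_{device A} − μ_{device B}| / σ = |1221.3 − 1423.8| / 256.0 = 0.7910
Set Φ(δ − 2.241) = 0.7; then δ − 2.241 = Φ⁻¹(0.7) = 0.524, giving δ = 2.766.
(Ignoring the negligible lower-tail rejection probability gives the usual closed-form inversion.)
δ = d·√(n/2) ⇒ n = 2(δ/d)² = 2 × (2.766 / 0.7910)² = 24.45.
Round up to the next whole unit.

n = 25 per group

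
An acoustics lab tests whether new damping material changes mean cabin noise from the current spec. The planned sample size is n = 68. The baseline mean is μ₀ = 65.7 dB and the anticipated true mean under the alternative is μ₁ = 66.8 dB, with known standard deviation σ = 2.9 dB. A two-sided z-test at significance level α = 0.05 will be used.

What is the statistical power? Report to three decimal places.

Standardized effect: d = |μ₁ − μ₀| / σ = |66.8 − 65.7| / 2.9 = 0.3793
Noncentrality parameter: δ = d·√n = 0.3793 × √68 = 3.1279
Critical value for a two-sided test at α = 0.05: z_{α/2} = 1.960.
Power = Φ(δ − 1.960) + Φ(−δ − 1.960) = Φ(1.168) + Φ(-5.088) = 0.8786 + 0.0000 = 0.8786.

Power ≈ 0.879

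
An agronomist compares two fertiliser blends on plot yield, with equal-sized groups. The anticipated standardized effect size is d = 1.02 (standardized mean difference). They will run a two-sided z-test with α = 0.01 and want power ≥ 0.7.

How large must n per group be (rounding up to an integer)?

n = 19 per group

Set Φ(δ − 2.576) = 0.7; then δ − 2.576 = Φ⁻¹(0.7) = 0.524, giving δ = 3.100.
(For δ > 0 the lower-tail rejection region contributes negligibly to power, so the one-term inversion is standard.)
δ = d·√(n/2) ⇒ n = 2(δ/d)² = 2 × (3.100 / 1.02)² = 18.48.
Rounding up, n = 19 per group.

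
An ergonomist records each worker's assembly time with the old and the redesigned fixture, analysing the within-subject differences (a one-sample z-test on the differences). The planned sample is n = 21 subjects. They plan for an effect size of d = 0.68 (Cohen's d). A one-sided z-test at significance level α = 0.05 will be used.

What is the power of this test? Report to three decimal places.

Noncentrality parameter: δ = d·√n = 0.68 × √21 = 3.1162
Critical value for a one-sided test at α = 0.05: z_α = 1.645.
Power = P(Z > 1.645 − δ) = Φ(1.471) = 0.9294.

Power ≈ 0.929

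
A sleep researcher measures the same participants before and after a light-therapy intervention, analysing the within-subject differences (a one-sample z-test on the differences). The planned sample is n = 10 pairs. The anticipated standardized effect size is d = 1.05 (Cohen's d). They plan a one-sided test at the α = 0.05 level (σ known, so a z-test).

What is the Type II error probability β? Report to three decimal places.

β ≈ 0.047

Noncentrality parameter: λ = d·√n = 1.05 × √10 = 3.3204
One-sided α = 0.05 → critical value z_{0.05} = 1.645.
Power = P(Z > 1.645 − λ) = Φ(1.676) = 0.9531.
Type II error: β = 1 − power = 1 − 0.9531 = 0.0469.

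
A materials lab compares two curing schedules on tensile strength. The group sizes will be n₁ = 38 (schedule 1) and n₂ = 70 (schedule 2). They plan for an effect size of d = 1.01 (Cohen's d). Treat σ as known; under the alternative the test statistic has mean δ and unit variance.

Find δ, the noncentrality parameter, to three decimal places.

δ ≈ 5.012

δ = d / √(1/n₁ + 1/n₂) = 1.01 / √(1/38 + 1/70) = 5.0125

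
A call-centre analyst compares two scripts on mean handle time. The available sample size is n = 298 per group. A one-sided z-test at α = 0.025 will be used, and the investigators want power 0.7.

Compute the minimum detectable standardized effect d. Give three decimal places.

Need Φ(δ − 1.960) = 0.7, so δ = 1.960 + 0.524 = 2.484.
δ = d·√(n/2) ⇒ d = δ/√(n/2) = 2.484/√(298/2) = 0.2035.

d ≈ 0.204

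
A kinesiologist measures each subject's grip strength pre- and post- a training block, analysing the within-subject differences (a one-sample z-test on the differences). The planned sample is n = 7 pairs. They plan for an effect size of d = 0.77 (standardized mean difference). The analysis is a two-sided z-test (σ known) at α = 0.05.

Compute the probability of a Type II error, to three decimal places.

Noncentrality parameter: δ = d·√n = 0.77 × √7 = 2.0372
Critical value for a two-sided test at α = 0.05: z_{α/2} = 1.960.
Power = Φ(δ − 1.960) + Φ(−δ − 1.960) = Φ(0.077) + Φ(-3.997) = 0.5308 + 0.0000 = 0.5308.
Type II error: β = 1 − power = 1 − 0.5308 = 0.4692.

β ≈ 0.469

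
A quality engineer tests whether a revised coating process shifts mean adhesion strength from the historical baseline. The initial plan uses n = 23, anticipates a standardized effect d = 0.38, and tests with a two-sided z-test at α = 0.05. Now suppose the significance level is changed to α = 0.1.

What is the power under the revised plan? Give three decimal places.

Power ≈ 0.571

δ = d·√n = 0.38 × √23 = 1.8224 (unchanged). New critical value: z_{0.05} = 1.645.
Revised power = Φ(δ − 1.645) + Φ(−δ − 1.645) = Φ(0.178) + Φ(-3.467) = 0.5705 + 0.0003 = 0.5707.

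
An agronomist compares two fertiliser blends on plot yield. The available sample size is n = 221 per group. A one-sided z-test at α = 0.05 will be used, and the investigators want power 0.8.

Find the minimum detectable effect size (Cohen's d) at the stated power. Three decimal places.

d ≈ 0.237

Need Φ(δ − 1.645) = 0.8, so δ = 1.645 + 0.842 = 2.486.
δ = d·√(n/2) ⇒ d = δ/√(n/2) = 2.486/√(221/2) = 0.2365.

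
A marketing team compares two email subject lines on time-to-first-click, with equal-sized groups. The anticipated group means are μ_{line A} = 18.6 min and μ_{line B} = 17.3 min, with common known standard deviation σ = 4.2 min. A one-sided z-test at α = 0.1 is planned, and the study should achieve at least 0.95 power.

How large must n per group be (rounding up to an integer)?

n = 179 per group

Standardized effect: d = |μ_{line A} − μ_{line B}| / σ = |18.6 − 17.3| / 4.2 = 0.3095
Set Φ(δ − 1.282) = 0.95; then δ − 1.282 = Φ⁻¹(0.95) = 1.645, giving δ = 2.926.
δ = d·√(n/2) ⇒ n = 2(δ/d)² = 2 × (2.926 / 0.3095)² = 178.78.
Rounding up, n = 179 per group.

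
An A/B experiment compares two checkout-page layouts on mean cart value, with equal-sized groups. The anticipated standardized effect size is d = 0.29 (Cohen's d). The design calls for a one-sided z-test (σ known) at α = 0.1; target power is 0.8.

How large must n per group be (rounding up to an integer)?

For power 0.8 need Φ(δ − z_{0.1}) = 0.8, so δ = z_{0.1} + z_{0.20} = 1.282 + 0.842 = 2.123.
δ = d·√(n/2) ⇒ n = 2(δ/d)² = 2 × (2.123 / 0.29)² = 107.20.
Round up to the next whole unit.

n = 108 per group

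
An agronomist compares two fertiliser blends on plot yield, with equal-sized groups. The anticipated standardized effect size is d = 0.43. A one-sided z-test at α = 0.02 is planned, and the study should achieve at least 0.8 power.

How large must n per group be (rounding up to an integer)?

n = 91 per group

Set Φ(δ − 2.054) = 0.8; then δ − 2.054 = Φ⁻¹(0.8) = 0.842, giving δ = 2.895.
δ = d·√(n/2) ⇒ n = 2(δ/d)² = 2 × (2.895 / 0.43)² = 90.68.
Rounding up, n = 91 per group.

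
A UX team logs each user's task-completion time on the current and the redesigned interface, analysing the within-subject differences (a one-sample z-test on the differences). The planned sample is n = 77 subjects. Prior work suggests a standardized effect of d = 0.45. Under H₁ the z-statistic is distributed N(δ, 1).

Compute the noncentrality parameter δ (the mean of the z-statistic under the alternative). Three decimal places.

δ ≈ 3.949

The noncentrality parameter scales effect size by the design's sample-size factor: δ = d·√n = 0.45 × √77 = 3.9487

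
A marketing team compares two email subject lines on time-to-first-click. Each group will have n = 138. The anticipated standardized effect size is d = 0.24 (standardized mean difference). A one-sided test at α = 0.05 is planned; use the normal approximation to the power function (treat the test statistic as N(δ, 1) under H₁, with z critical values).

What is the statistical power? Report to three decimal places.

Noncentrality parameter: δ = d·√(n/2) = 0.24 × √(138/2) = 1.9936
One-sided α = 0.05 → critical value z_{0.05} = 1.645.
Power = Φ(δ − 1.645) = Φ(0.349) = 0.6364.

Power ≈ 0.636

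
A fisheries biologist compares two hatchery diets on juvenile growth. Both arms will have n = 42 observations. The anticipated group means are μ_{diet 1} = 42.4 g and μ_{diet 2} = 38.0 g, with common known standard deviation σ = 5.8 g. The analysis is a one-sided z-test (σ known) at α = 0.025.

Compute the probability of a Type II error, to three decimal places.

Standardized effect: d = |μ_{diet 1} − μ_{diet 2}| / σ = |42.4 − 38.0| / 5.8 = 0.7586
Noncentrality parameter: δ = d·√(n/2) = 0.7586 × √(42/2) = 3.4764
One-sided α = 0.025 → critical value z_{0.025} = 1.960.
Power = Φ(δ − 1.960) = Φ(1.516) = 0.9353.
Type II error: β = 1 − power = 1 − 0.9353 = 0.0647.

β ≈ 0.065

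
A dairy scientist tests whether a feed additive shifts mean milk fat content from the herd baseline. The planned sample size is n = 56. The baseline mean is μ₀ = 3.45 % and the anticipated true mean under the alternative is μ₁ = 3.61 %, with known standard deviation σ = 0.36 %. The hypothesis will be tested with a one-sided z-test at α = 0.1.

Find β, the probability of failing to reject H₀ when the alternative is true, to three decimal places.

Standardized effect: d = |μ₁ − μ₀| / σ = |3.61 − 3.45| / 0.36 = 0.4444
Noncentrality parameter: δ = d·√n = 0.4444 × √56 = 3.3259
One-sided α = 0.1 → critical value z_{0.1} = 1.282.
Power = P(Z > 1.282 − δ) = Φ(2.044) = 0.9795.
Type II error: β = 1 − power = 1 − 0.9795 = 0.0205.

β ≈ 0.020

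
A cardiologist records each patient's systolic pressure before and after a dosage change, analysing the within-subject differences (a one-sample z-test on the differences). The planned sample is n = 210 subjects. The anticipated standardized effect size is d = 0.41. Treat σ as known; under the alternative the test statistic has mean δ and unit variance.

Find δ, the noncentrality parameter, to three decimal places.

The noncentrality parameter scales effect size by the design's sample-size factor: δ = d·√n = 0.41 × √210 = 5.9415

δ ≈ 5.941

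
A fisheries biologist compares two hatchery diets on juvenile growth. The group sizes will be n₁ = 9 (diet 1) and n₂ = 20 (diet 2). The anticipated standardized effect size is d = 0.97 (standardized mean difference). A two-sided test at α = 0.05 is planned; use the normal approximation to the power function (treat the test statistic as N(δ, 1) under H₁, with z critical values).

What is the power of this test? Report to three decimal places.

Power ≈ 0.676

Noncentrality parameter: δ = d / √(1/n₁ + 1/n₂) = 0.97 / √(1/9 + 1/20) = 2.4166
Two-sided α = 0.05 → critical value z_{0.025} = 1.960.
Power = Φ(δ − 1.960) + Φ(−δ − 1.960) = Φ(0.457) + Φ(-4.377) = 0.6760 + 0.0000 = 0.6760.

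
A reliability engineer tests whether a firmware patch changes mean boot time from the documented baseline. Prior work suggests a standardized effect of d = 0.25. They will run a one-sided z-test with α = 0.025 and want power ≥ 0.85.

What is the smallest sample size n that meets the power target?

n = 144

For power 0.85 need Φ(δ − z_{0.025}) = 0.85, so δ = z_{0.025} + z_{0.15} = 1.960 + 1.036 = 2.996.
δ = d·√n ⇒ n = (δ/d)² = (2.996 / 0.25)² = 143.65.
Round up to the next whole unit.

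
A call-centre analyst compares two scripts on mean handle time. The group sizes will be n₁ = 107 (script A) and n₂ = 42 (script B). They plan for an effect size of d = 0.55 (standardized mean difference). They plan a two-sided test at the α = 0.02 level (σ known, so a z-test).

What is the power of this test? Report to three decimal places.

Noncentrality parameter: δ = d / √(1/n₁ + 1/n₂) = 0.55 / √(1/107 + 1/42) = 3.0206
Two-sided α = 0.02 → critical value z_{0.01} = 2.326.
Power = Φ(δ − 2.326) + Φ(−δ − 2.326) = Φ(0.694) + Φ(-5.347) = 0.7562 + 0.0000 = 0.7562.

Power ≈ 0.756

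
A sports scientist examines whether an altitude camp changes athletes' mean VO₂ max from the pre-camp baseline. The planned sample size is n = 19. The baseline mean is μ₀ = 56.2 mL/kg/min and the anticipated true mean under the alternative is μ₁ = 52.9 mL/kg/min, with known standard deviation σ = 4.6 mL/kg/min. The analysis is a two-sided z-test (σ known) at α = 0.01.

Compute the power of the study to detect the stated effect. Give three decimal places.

Standardized effect: d = |μ₁ − μ₀| / σ = |52.9 − 56.2| / 4.6 = 0.7174
Noncentrality parameter: δ = d·√n = 0.7174 × √19 = 3.1270
Two-sided α = 0.01 → critical value z_{0.005} = 2.576.
Power = Φ(δ − 2.576) + Φ(−δ − 2.576) = Φ(0.551) + Φ(-5.703) = 0.7093 + 0.0000 = 0.7093.

Power ≈ 0.709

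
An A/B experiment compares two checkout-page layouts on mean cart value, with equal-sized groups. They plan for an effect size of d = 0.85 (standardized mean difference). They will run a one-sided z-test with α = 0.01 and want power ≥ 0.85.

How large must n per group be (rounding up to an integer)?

Set Φ(δ − 2.326) = 0.85; then δ − 2.326 = Φ⁻¹(0.85) = 1.036, giving δ = 3.363.
δ = d·√(n/2) ⇒ n = 2(δ/d)² = 2 × (3.363 / 0.85)² = 31.30.
Round up to the next whole unit.

n = 32 per group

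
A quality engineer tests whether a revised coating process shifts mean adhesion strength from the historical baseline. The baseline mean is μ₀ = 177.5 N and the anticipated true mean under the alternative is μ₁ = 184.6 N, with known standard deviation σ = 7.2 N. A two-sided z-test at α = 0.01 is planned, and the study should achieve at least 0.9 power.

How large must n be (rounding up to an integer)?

Standardized effect: d = |μ₁ − μ₀| / σ = |184.6 − 177.5| / 7.2 = 0.9861
Set Φ(δ − 2.576) = 0.9; then δ − 2.576 = Φ⁻¹(0.9) = 1.282, giving δ = 3.857.
(Ignoring the negligible lower-tail rejection probability gives the usual closed-form inversion.)
δ = d·√n ⇒ n = (δ/d)² = (3.857 / 0.9861)² = 15.30.
Round up to the next whole unit.

n = 16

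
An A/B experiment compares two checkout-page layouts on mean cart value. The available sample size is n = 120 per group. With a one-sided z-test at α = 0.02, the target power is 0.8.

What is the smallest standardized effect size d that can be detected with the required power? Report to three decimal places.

d ≈ 0.374

Required noncentrality: δ = z_{0.02} + z_{0.20} = 2.054 + 0.842 = 2.895.
δ = d·√(n/2) ⇒ d = δ/√(n/2) = 2.895/√(120/2) = 0.3738.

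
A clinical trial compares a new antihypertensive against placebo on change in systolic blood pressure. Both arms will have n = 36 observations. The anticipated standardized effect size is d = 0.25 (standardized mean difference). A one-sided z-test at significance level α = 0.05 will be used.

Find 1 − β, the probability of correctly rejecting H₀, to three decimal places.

Noncentrality parameter: δ = d·√(n/2) = 0.25 × √(36/2) = 1.0607
Critical value for a one-sided test at α = 0.05: z_α = 1.645.
Power = P(Z > 1.645 − δ) = Φ(-0.584) = 0.2795.

Power ≈ 0.280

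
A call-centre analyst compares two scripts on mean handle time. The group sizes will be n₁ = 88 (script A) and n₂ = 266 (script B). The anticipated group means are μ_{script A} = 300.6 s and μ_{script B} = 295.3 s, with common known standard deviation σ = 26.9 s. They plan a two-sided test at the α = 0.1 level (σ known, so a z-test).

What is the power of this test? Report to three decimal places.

Power ≈ 0.484

Standardized effect: d = |μ_{script A} − μ_{script B}| / σ = |300.6 − 295.3| / 26.9 = 0.1970
Noncentrality parameter: δ = d / √(1/n₁ + 1/n₂) = 0.1970 / √(1/88 + 1/266) = 1.6022
Critical value for a two-sided test at α = 0.1: z_{α/2} = 1.645.
Power = Φ(δ − 1.645) + Φ(−δ − 1.645) = Φ(-0.043) + Φ(-3.247) = 0.4830 + 0.0006 = 0.4836.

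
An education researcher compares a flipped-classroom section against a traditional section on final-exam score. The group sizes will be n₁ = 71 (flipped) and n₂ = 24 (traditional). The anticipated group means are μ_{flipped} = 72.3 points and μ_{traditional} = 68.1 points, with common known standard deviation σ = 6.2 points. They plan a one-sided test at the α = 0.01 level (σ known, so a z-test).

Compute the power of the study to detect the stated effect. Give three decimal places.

Power ≈ 0.706

Standardized effect: d = |μ_{flipped} − μ_{traditional}| / σ = |72.3 − 68.1| / 6.2 = 0.6774
Noncentrality parameter: λ = d / √(1/n₁ + 1/n₂) = 0.6774 / √(1/71 + 1/24) = 2.8690
Critical value for a one-sided test at α = 0.01: z_α = 2.326.
Power = Φ(λ − 2.326) = Φ(0.543) = 0.7063.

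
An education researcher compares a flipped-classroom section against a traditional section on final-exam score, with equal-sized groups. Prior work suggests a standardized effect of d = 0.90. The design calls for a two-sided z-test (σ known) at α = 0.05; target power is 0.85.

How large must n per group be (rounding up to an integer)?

n = 23 per group

Set Φ(δ − 1.960) = 0.85; then δ − 1.960 = Φ⁻¹(0.85) = 1.036, giving δ = 2.996.
(For δ > 0 the lower-tail rejection region contributes negligibly to power, so the one-term inversion is standard.)
δ = d·√(n/2) ⇒ n = 2(δ/d)² = 2 × (2.996 / 0.90)² = 22.17.
Round up to the next whole unit.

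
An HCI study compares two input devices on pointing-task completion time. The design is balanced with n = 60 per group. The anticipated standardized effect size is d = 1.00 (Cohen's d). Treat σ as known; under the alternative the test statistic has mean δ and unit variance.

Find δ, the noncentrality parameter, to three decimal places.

δ ≈ 5.477

δ = d·√(n/2) = 1.00 × √(60/2) = 5.4772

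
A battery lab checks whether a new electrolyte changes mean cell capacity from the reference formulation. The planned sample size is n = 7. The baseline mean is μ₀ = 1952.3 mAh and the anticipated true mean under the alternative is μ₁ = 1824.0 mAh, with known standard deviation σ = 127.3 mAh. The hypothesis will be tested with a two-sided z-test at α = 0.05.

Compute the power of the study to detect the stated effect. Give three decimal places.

Standardized effect: d = |μ₁ − μ₀| / σ = |1824.0 − 1952.3| / 127.3 = 1.0079
Noncentrality parameter: δ = d·√n = 1.0079 × √7 = 2.6665
Two-sided α = 0.05 → critical value z_{0.025} = 1.960.
Power = Φ(δ − 1.960) + Φ(−δ − 1.960) = Φ(0.707) + Φ(-4.626) = 0.7601 + 0.0000 = 0.7601.

Power ≈ 0.760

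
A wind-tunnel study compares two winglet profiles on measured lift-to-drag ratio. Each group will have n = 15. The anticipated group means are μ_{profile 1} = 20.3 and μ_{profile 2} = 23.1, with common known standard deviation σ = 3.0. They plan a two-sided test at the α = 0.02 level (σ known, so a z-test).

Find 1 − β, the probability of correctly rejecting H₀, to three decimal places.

Power ≈ 0.591

Standardized effect: d = |μ_{profile 1} − μ_{profile 2}| / σ = |20.3 − 23.1| / 3.0 = 0.9333
Noncentrality parameter: δ = d·√(n/2) = 0.9333 × √(15/2) = 2.5560
Two-sided α = 0.02 → critical value z_{0.01} = 2.326.
Power = Φ(δ − 2.326) + Φ(−δ − 2.326) = Φ(0.230) + Φ(-4.882) = 0.5908 + 0.0000 = 0.5908.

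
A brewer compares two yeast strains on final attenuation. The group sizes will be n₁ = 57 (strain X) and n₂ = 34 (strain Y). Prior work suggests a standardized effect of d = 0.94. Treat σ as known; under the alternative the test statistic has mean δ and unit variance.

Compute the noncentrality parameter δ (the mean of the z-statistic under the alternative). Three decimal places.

δ = d / √(1/n₁ + 1/n₂) = 0.94 / √(1/57 + 1/34) = 4.3379

δ ≈ 4.338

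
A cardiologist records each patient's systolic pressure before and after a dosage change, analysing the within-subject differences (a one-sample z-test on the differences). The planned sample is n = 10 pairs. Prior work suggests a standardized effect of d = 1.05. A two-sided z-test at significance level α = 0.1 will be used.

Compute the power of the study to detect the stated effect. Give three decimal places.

Power ≈ 0.953

Noncentrality parameter: λ = d·√n = 1.05 × √10 = 3.3204
Critical value for a two-sided test at α = 0.1: z_{α/2} = 1.645.
Power = Φ(λ − 1.645) + Φ(−λ − 1.645) = Φ(1.676) + Φ(-4.965) = 0.9531 + 0.0000 = 0.9531.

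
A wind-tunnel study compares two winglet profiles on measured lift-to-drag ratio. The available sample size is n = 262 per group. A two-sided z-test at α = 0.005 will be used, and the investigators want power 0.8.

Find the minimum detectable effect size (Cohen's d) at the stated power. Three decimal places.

d ≈ 0.319

Need Φ(δ − 2.807) = 0.8, so δ = 2.807 + 0.842 = 3.649.
(The second rejection-region term Φ(−δ − z_{α/2}) is negligible and dropped.)
δ = d·√(n/2) ⇒ d = δ/√(n/2) = 3.649/√(262/2) = 0.3188.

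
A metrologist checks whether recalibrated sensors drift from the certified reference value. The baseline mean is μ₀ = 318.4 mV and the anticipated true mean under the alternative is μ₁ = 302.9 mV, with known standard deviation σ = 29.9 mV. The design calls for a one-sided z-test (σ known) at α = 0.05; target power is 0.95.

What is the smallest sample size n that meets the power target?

n = 41

Standardized effect: d = |μ₁ − μ₀| / σ = |302.9 − 318.4| / 29.9 = 0.5184
Set Φ(δ − 1.645) = 0.95; then δ − 1.645 = Φ⁻¹(0.95) = 1.645, giving δ = 3.290.
δ = d·√n ⇒ n = (δ/d)² = (3.290 / 0.5184)² = 40.27.
Rounding up, n = 41.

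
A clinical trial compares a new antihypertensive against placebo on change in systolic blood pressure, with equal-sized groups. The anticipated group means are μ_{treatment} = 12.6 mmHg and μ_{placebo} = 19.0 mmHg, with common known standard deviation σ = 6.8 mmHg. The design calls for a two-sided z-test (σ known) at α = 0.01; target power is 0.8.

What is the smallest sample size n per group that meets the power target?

Standardized effect: d = |μ_{treatment} − μ_{placebo}| / σ = |12.6 − 19.0| / 6.8 = 0.9412
For power 0.8 need Φ(δ − z_{0.005}) = 0.8, so δ = z_{0.005} + z_{0.20} = 2.576 + 0.842 = 3.417.
(Ignoring the negligible lower-tail rejection probability gives the usual closed-form inversion.)
δ = d·√(n/2) ⇒ n = 2(δ/d)² = 2 × (3.417 / 0.9412)² = 26.37.
Rounding up, n = 27 per group.

n = 27 per group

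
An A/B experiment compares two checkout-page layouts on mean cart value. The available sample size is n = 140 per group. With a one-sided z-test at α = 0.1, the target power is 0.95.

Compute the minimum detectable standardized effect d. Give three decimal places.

Required noncentrality: δ = z_{0.1} + z_{0.05} = 1.282 + 1.645 = 2.926.
δ = d·√(n/2) ⇒ d = δ/√(n/2) = 2.926/√(140/2) = 0.3498.

d ≈ 0.350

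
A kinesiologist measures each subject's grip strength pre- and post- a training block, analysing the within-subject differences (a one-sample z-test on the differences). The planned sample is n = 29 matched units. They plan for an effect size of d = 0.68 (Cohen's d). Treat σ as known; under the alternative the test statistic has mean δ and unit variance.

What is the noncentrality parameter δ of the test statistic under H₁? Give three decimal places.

The noncentrality parameter scales effect size by the design's sample-size factor: δ = d·√n = 0.68 × √29 = 3.6619

δ ≈ 3.662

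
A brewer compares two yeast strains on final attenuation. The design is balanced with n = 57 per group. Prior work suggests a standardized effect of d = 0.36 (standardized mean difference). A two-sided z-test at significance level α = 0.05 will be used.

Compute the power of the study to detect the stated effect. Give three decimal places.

Noncentrality parameter: δ = d·√(n/2) = 0.36 × √(57/2) = 1.9219
Two-sided α = 0.05 → critical value z_{0.025} = 1.960.
Power = Φ(δ − 1.960) + Φ(−δ − 1.960) = Φ(-0.038) + Φ(-3.882) = 0.4848 + 0.0001 = 0.4849.

Power ≈ 0.485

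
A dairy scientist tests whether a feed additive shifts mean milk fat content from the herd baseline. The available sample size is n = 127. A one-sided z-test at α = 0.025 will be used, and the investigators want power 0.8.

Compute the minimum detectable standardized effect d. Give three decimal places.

Need Φ(δ − 1.960) = 0.8, so δ = 1.960 + 0.842 = 2.802.
δ = d·√n ⇒ d = δ/√n = 2.802/√127 = 0.2486.

d ≈ 0.249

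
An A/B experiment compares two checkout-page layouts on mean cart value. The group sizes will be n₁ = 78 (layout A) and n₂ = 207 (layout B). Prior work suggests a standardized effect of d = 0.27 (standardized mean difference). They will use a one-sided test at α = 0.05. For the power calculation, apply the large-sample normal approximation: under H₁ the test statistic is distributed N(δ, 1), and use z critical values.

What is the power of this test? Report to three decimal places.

Power ≈ 0.651

Noncentrality parameter: λ = d / √(1/n₁ + 1/n₂) = 0.27 / √(1/78 + 1/207) = 2.0322
One-sided α = 0.05 → critical value z_{0.05} = 1.645.
Power = Φ(λ − 1.645) = Φ(0.387) = 0.6508.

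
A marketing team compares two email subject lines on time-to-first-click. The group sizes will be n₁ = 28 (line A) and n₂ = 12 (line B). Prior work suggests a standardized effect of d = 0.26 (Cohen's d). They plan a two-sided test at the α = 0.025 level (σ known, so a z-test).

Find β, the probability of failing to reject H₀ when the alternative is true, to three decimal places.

Noncentrality parameter: δ = d / √(1/n₁ + 1/n₂) = 0.26 / √(1/28 + 1/12) = 0.7536
Critical value for a two-sided test at α = 0.025: z_{α/2} = 2.241.
Power = Φ(δ − 2.241) + Φ(−δ − 2.241) = Φ(-1.488) + Φ(-2.995) = 0.0684 + 0.0014 = 0.0698.
Type II error: β = 1 − power = 1 − 0.0698 = 0.9302.

β ≈ 0.930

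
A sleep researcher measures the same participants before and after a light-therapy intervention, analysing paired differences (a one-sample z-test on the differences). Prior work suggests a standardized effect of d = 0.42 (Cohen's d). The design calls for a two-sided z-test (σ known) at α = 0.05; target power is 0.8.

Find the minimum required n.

n = 45

For power 0.8 need Φ(δ − z_{0.025}) = 0.8, so δ = z_{0.025} + z_{0.20} = 1.960 + 0.842 = 2.802.
(For δ > 0 the lower-tail rejection region contributes negligibly to power, so the one-term inversion is standard.)
δ = d·√n ⇒ n = (δ/d)² = (2.802 / 0.42)² = 44.49.
Rounding up, n = 45.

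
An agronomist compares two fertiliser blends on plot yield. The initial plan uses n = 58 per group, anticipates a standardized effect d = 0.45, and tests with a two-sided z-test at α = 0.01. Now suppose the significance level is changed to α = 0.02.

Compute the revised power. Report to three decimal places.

δ = d·√(n/2) = 0.45 × √(58/2) = 2.4233 (unchanged). New critical value: z_{0.01} = 2.326.
Revised power = Φ(δ − 2.326) + Φ(−δ − 2.326) = Φ(0.097) + Φ(-4.750) = 0.5386 + 0.0000 = 0.5386.

Power ≈ 0.539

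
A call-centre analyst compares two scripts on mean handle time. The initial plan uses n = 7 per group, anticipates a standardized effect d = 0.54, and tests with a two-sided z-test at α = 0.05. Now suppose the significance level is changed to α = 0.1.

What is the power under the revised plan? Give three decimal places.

δ = d·√(n/2) = 0.54 × √(7/2) = 1.0102 (unchanged). New critical value: z_{0.05} = 1.645.
Revised power = Φ(δ − 1.645) + Φ(−δ − 1.645) = Φ(-0.635) + Φ(-2.655) = 0.2628 + 0.0040 = 0.2668.

Power ≈ 0.267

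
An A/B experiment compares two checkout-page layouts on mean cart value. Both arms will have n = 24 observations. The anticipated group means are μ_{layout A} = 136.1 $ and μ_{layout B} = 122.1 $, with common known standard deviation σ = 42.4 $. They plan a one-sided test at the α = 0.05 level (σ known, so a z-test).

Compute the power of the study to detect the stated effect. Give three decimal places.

Standardized effect: d = |μ_{layout A} − μ_{layout B}| / σ = |136.1 − 122.1| / 42.4 = 0.3302
Noncentrality parameter: δ = d·√(n/2) = 0.3302 × √(24/2) = 1.1438
One-sided α = 0.05 → critical value z_{0.05} = 1.645.
Power = Φ(δ − 1.645) = Φ(-0.501) = 0.3082.

Power ≈ 0.308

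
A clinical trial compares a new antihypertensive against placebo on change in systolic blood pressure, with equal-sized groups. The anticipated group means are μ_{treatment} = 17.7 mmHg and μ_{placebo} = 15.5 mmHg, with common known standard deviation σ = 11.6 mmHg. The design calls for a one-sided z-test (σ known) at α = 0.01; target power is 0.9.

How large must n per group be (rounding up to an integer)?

n = 724 per group

Standardized effect: d = |μ_{treatment} − μ_{placebo}| / σ = |17.7 − 15.5| / 11.6 = 0.1897
For power 0.9 need Φ(δ − z_{0.01}) = 0.9, so δ = z_{0.01} + z_{0.10} = 2.326 + 1.282 = 3.608.
δ = d·√(n/2) ⇒ n = 2(δ/d)² = 2 × (3.608 / 0.1897)² = 723.78.
Round up to the next whole unit.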